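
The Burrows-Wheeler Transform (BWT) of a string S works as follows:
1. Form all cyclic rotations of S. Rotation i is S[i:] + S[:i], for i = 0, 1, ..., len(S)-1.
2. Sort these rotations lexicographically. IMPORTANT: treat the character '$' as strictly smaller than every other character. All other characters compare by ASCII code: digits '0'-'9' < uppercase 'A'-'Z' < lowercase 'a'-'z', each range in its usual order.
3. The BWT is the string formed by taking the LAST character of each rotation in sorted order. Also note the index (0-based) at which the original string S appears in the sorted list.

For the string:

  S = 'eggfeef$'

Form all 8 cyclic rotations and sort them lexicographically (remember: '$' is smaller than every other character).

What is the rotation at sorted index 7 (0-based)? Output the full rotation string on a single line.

All 8 rotations (rotation i = S[i:]+S[:i]):
  rot[0] = eggfeef$
  rot[1] = ggfeef$e
  rot[2] = gfeef$eg
  rot[3] = feef$egg
  rot[4] = eef$eggf
  rot[5] = ef$eggfe
  rot[6] = f$eggfee
  rot[7] = $eggfeef
Sorted (with $ < everything):
  sorted[0] = $eggfeef
  sorted[1] = eef$eggf
  sorted[2] = ef$eggfe
  sorted[3] = eggfeef$
  sorted[4] = f$eggfee
  sorted[5] = feef$egg
  sorted[6] = gfeef$eg
  sorted[7] = ggfeef$e
sorted[7] = ggfeef$e

Answer: ggfeef$e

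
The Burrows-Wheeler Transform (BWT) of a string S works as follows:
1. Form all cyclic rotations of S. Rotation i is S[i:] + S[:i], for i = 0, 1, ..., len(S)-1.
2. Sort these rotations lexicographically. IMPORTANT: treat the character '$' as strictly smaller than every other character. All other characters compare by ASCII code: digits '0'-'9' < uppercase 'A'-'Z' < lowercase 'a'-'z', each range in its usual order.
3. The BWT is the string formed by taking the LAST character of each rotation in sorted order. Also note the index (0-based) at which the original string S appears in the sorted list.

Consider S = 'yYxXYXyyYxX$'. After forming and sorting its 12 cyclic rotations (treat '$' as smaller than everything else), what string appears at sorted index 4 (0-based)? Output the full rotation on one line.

All 12 rotations (rotation i = S[i:]+S[:i]):
  rot[0] = yYxXYXyyYxX$
  rot[1] = YxXYXyyYxX$y
  rot[2] = xXYXyyYxX$yY
  rot[3] = XYXyyYxX$yYx
  rot[4] = YXyyYxX$yYxX
  rot[5] = XyyYxX$yYxXY
  rot[6] = yyYxX$yYxXYX
  rot[7] = yYxX$yYxXYXy
  rot[8] = YxX$yYxXYXyy
  rot[9] = xX$yYxXYXyyY
  rot[10] = X$yYxXYXyyYx
  rot[11] = $yYxXYXyyYxX
Sorted (with $ < everything):
  sorted[0] = $yYxXYXyyYxX
  sorted[1] = X$yYxXYXyyYx
  sorted[2] = XYXyyYxX$yYx
  sorted[3] = XyyYxX$yYxXY
  sorted[4] = YXyyYxX$yYxX
  sorted[5] = YxX$yYxXYXyy
  sorted[6] = YxXYXyyYxX$y
  sorted[7] = xX$yYxXYXyyY
  sorted[8] = xXYXyyYxX$yY
  sorted[9] = yYxX$yYxXYXy
  sorted[10] = yYxXYXyyYxX$
  sorted[11] = yyYxX$yYxXYX
sorted[4] = YXyyYxX$yYxX

Answer: YXyyYxX$yYxX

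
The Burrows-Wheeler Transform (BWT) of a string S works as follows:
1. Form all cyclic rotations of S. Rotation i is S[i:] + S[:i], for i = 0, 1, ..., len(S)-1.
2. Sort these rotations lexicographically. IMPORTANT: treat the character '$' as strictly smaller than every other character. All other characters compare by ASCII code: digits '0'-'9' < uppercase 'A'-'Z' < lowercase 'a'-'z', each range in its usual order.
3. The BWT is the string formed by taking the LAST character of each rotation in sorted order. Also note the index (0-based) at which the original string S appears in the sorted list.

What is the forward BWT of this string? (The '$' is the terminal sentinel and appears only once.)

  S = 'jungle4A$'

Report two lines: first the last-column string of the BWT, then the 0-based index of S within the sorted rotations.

Answer: Ae4ln$guj
5

Derivation:
All 9 rotations (rotation i = S[i:]+S[:i]):
  rot[0] = jungle4A$
  rot[1] = ungle4A$j
  rot[2] = ngle4A$ju
  rot[3] = gle4A$jun
  rot[4] = le4A$jung
  rot[5] = e4A$jungl
  rot[6] = 4A$jungle
  rot[7] = A$jungle4
  rot[8] = $jungle4A
Sorted (with $ < everything):
  sorted[0] = $jungle4A  (last char: 'A')
  sorted[1] = 4A$jungle  (last char: 'e')
  sorted[2] = A$jungle4  (last char: '4')
  sorted[3] = e4A$jungl  (last char: 'l')
  sorted[4] = gle4A$jun  (last char: 'n')
  sorted[5] = jungle4A$  (last char: '$')
  sorted[6] = le4A$jung  (last char: 'g')
  sorted[7] = ngle4A$ju  (last char: 'u')
  sorted[8] = ungle4A$j  (last char: 'j')
Last column: Ae4ln$guj
Original string S is at sorted index 5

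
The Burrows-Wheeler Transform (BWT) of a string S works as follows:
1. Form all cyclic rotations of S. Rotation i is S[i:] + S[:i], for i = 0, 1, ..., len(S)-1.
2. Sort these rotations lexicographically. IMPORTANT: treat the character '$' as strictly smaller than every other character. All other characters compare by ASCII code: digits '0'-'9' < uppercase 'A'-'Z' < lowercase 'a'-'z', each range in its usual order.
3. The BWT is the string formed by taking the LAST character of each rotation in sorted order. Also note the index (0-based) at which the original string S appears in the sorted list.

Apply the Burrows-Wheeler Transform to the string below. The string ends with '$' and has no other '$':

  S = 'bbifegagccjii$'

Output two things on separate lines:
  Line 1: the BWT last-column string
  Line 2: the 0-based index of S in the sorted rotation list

All 14 rotations (rotation i = S[i:]+S[:i]):
  rot[0] = bbifegagccjii$
  rot[1] = bifegagccjii$b
  rot[2] = ifegagccjii$bb
  rot[3] = fegagccjii$bbi
  rot[4] = egagccjii$bbif
  rot[5] = gagccjii$bbife
  rot[6] = agccjii$bbifeg
  rot[7] = gccjii$bbifega
  rot[8] = ccjii$bbifegag
  rot[9] = cjii$bbifegagc
  rot[10] = jii$bbifegagcc
  rot[11] = ii$bbifegagccj
  rot[12] = i$bbifegagccji
  rot[13] = $bbifegagccjii
Sorted (with $ < everything):
  sorted[0] = $bbifegagccjii  (last char: 'i')
  sorted[1] = agccjii$bbifeg  (last char: 'g')
  sorted[2] = bbifegagccjii$  (last char: '$')
  sorted[3] = bifegagccjii$b  (last char: 'b')
  sorted[4] = ccjii$bbifegag  (last char: 'g')
  sorted[5] = cjii$bbifegagc  (last char: 'c')
  sorted[6] = egagccjii$bbif  (last char: 'f')
  sorted[7] = fegagccjii$bbi  (last char: 'i')
  sorted[8] = gagccjii$bbife  (last char: 'e')
  sorted[9] = gccjii$bbifega  (last char: 'a')
  sorted[10] = i$bbifegagccji  (last char: 'i')
  sorted[11] = ifegagccjii$bb  (last char: 'b')
  sorted[12] = ii$bbifegagccj  (last char: 'j')
  sorted[13] = jii$bbifegagcc  (last char: 'c')
Last column: ig$bgcfieaibjc
Original string S is at sorted index 2

Answer: ig$bgcfieaibjc
2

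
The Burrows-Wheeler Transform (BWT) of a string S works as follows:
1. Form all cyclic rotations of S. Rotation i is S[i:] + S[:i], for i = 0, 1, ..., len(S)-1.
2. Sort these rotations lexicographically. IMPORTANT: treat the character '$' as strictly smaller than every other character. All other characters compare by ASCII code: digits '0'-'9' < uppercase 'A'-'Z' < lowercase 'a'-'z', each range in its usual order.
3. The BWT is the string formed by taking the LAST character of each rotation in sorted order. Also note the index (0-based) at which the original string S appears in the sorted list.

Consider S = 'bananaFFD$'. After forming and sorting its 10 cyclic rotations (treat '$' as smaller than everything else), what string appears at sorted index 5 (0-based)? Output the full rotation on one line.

All 10 rotations (rotation i = S[i:]+S[:i]):
  rot[0] = bananaFFD$
  rot[1] = ananaFFD$b
  rot[2] = nanaFFD$ba
  rot[3] = anaFFD$ban
  rot[4] = naFFD$bana
  rot[5] = aFFD$banan
  rot[6] = FFD$banana
  rot[7] = FD$bananaF
  rot[8] = D$bananaFF
  rot[9] = $bananaFFD
Sorted (with $ < everything):
  sorted[0] = $bananaFFD
  sorted[1] = D$bananaFF
  sorted[2] = FD$bananaF
  sorted[3] = FFD$banana
  sorted[4] = aFFD$banan
  sorted[5] = anaFFD$ban
  sorted[6] = ananaFFD$b
  sorted[7] = bananaFFD$
  sorted[8] = naFFD$bana
  sorted[9] = nanaFFD$ba
sorted[5] = anaFFD$ban

Answer: anaFFD$ban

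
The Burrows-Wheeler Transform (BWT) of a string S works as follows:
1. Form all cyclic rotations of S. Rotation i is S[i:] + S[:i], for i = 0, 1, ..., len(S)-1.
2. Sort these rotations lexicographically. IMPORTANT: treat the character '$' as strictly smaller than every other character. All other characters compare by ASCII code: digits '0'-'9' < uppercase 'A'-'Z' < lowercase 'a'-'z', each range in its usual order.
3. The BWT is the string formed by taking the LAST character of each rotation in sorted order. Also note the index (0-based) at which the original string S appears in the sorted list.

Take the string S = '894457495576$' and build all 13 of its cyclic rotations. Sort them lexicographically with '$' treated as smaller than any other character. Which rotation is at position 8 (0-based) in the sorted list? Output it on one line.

Answer: 7495576$89445

Derivation:
All 13 rotations (rotation i = S[i:]+S[:i]):
  rot[0] = 894457495576$
  rot[1] = 94457495576$8
  rot[2] = 4457495576$89
  rot[3] = 457495576$894
  rot[4] = 57495576$8944
  rot[5] = 7495576$89445
  rot[6] = 495576$894457
  rot[7] = 95576$8944574
  rot[8] = 5576$89445749
  rot[9] = 576$894457495
  rot[10] = 76$8944574955
  rot[11] = 6$89445749557
  rot[12] = $894457495576
Sorted (with $ < everything):
  sorted[0] = $894457495576
  sorted[1] = 4457495576$89
  sorted[2] = 457495576$894
  sorted[3] = 495576$894457
  sorted[4] = 5576$89445749
  sorted[5] = 57495576$8944
  sorted[6] = 576$894457495
  sorted[7] = 6$89445749557
  sorted[8] = 7495576$89445
  sorted[9] = 76$8944574955
  sorted[10] = 894457495576$
  sorted[11] = 94457495576$8
  sorted[12] = 95576$8944574
sorted[8] = 7495576$89445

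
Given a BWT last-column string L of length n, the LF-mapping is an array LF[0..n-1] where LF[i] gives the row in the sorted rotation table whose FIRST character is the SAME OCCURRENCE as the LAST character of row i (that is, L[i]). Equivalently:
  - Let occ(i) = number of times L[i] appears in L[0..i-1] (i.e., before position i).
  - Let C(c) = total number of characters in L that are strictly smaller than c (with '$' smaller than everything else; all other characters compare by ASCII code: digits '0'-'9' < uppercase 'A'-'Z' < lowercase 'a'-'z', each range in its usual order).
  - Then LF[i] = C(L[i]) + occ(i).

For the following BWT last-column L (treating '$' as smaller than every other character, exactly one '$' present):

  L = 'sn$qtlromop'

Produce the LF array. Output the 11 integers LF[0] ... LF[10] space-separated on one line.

Answer: 9 3 0 7 10 1 8 4 2 5 6

Derivation:
Char counts: '$':1, 'l':1, 'm':1, 'n':1, 'o':2, 'p':1, 'q':1, 'r':1, 's':1, 't':1
C (first-col start): C('$')=0, C('l')=1, C('m')=2, C('n')=3, C('o')=4, C('p')=6, C('q')=7, C('r')=8, C('s')=9, C('t')=10
L[0]='s': occ=0, LF[0]=C('s')+0=9+0=9
L[1]='n': occ=0, LF[1]=C('n')+0=3+0=3
L[2]='$': occ=0, LF[2]=C('$')+0=0+0=0
L[3]='q': occ=0, LF[3]=C('q')+0=7+0=7
L[4]='t': occ=0, LF[4]=C('t')+0=10+0=10
L[5]='l': occ=0, LF[5]=C('l')+0=1+0=1
L[6]='r': occ=0, LF[6]=C('r')+0=8+0=8
L[7]='o': occ=0, LF[7]=C('o')+0=4+0=4
L[8]='m': occ=0, LF[8]=C('m')+0=2+0=2
L[9]='o': occ=1, LF[9]=C('o')+1=4+1=5
L[10]='p': occ=0, LF[10]=C('p')+0=6+0=6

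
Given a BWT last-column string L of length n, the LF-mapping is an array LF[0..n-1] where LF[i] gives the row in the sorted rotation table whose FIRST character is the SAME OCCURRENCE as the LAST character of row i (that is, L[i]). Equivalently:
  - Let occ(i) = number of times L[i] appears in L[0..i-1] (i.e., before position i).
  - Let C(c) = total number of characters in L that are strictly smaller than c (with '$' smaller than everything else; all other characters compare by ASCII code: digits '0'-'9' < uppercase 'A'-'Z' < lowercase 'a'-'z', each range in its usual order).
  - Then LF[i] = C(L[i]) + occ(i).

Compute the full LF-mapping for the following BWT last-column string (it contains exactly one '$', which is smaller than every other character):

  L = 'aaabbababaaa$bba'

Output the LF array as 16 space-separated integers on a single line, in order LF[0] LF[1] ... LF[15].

Char counts: '$':1, 'a':9, 'b':6
C (first-col start): C('$')=0, C('a')=1, C('b')=10
L[0]='a': occ=0, LF[0]=C('a')+0=1+0=1
L[1]='a': occ=1, LF[1]=C('a')+1=1+1=2
L[2]='a': occ=2, LF[2]=C('a')+2=1+2=3
L[3]='b': occ=0, LF[3]=C('b')+0=10+0=10
L[4]='b': occ=1, LF[4]=C('b')+1=10+1=11
L[5]='a': occ=3, LF[5]=C('a')+3=1+3=4
L[6]='b': occ=2, LF[6]=C('b')+2=10+2=12
L[7]='a': occ=4, LF[7]=C('a')+4=1+4=5
L[8]='b': occ=3, LF[8]=C('b')+3=10+3=13
L[9]='a': occ=5, LF[9]=C('a')+5=1+5=6
L[10]='a': occ=6, LF[10]=C('a')+6=1+6=7
L[11]='a': occ=7, LF[11]=C('a')+7=1+7=8
L[12]='$': occ=0, LF[12]=C('$')+0=0+0=0
L[13]='b': occ=4, LF[13]=C('b')+4=10+4=14
L[14]='b': occ=5, LF[14]=C('b')+5=10+5=15
L[15]='a': occ=8, LF[15]=C('a')+8=1+8=9

Answer: 1 2 3 10 11 4 12 5 13 6 7 8 0 14 15 9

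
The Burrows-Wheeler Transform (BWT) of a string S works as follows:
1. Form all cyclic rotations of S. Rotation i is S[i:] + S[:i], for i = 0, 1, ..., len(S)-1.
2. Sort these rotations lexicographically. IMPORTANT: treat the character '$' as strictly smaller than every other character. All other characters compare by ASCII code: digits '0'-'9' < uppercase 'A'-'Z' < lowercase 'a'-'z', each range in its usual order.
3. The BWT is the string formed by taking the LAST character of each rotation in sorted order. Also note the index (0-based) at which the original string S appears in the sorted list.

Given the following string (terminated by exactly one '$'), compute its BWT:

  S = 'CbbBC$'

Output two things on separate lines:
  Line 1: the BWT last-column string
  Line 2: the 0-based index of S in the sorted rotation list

All 6 rotations (rotation i = S[i:]+S[:i]):
  rot[0] = CbbBC$
  rot[1] = bbBC$C
  rot[2] = bBC$Cb
  rot[3] = BC$Cbb
  rot[4] = C$CbbB
  rot[5] = $CbbBC
Sorted (with $ < everything):
  sorted[0] = $CbbBC  (last char: 'C')
  sorted[1] = BC$Cbb  (last char: 'b')
  sorted[2] = C$CbbB  (last char: 'B')
  sorted[3] = CbbBC$  (last char: '$')
  sorted[4] = bBC$Cb  (last char: 'b')
  sorted[5] = bbBC$C  (last char: 'C')
Last column: CbB$bC
Original string S is at sorted index 3

Answer: CbB$bC
3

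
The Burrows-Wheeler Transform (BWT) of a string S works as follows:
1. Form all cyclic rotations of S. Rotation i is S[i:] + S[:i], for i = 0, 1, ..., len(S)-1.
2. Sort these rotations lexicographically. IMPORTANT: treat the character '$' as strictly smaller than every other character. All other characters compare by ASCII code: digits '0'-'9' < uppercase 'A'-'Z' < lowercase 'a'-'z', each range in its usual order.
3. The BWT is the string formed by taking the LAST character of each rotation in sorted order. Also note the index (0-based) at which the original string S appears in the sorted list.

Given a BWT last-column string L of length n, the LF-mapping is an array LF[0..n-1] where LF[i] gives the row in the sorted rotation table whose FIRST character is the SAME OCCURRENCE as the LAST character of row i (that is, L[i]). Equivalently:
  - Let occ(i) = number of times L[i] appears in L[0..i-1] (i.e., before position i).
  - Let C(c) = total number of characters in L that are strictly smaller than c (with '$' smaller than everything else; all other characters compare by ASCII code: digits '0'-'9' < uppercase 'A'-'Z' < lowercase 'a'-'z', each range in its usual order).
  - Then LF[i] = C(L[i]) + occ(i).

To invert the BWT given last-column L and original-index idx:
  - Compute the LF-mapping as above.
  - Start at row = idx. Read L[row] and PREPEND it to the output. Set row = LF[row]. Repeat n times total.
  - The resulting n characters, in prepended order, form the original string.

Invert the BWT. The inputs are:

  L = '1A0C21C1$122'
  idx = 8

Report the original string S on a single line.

LF mapping: 2 9 1 10 6 3 11 4 0 5 7 8
Walk LF starting at row 8, prepending L[row]:
  step 1: row=8, L[8]='$', prepend. Next row=LF[8]=0
  step 2: row=0, L[0]='1', prepend. Next row=LF[0]=2
  step 3: row=2, L[2]='0', prepend. Next row=LF[2]=1
  step 4: row=1, L[1]='A', prepend. Next row=LF[1]=9
  step 5: row=9, L[9]='1', prepend. Next row=LF[9]=5
  step 6: row=5, L[5]='1', prepend. Next row=LF[5]=3
  step 7: row=3, L[3]='C', prepend. Next row=LF[3]=10
  step 8: row=10, L[10]='2', prepend. Next row=LF[10]=7
  step 9: row=7, L[7]='1', prepend. Next row=LF[7]=4
  step 10: row=4, L[4]='2', prepend. Next row=LF[4]=6
  step 11: row=6, L[6]='C', prepend. Next row=LF[6]=11
  step 12: row=11, L[11]='2', prepend. Next row=LF[11]=8
Reversed output: 2C212C11A01$

Answer: 2C212C11A01$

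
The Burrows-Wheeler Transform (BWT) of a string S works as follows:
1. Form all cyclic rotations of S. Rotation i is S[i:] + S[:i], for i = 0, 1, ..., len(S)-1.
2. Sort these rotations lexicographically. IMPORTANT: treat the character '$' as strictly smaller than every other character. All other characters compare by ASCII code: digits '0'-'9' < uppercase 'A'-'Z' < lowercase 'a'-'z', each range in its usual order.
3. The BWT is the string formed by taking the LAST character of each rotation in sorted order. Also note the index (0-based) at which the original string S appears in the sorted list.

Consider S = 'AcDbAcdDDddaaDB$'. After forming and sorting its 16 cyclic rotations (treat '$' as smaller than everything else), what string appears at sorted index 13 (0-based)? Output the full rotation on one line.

Answer: dDDddaaDB$AcDbAc

Derivation:
All 16 rotations (rotation i = S[i:]+S[:i]):
  rot[0] = AcDbAcdDDddaaDB$
  rot[1] = cDbAcdDDddaaDB$A
  rot[2] = DbAcdDDddaaDB$Ac
  rot[3] = bAcdDDddaaDB$AcD
  rot[4] = AcdDDddaaDB$AcDb
  rot[5] = cdDDddaaDB$AcDbA
  rot[6] = dDDddaaDB$AcDbAc
  rot[7] = DDddaaDB$AcDbAcd
  rot[8] = DddaaDB$AcDbAcdD
  rot[9] = ddaaDB$AcDbAcdDD
  rot[10] = daaDB$AcDbAcdDDd
  rot[11] = aaDB$AcDbAcdDDdd
  rot[12] = aDB$AcDbAcdDDdda
  rot[13] = DB$AcDbAcdDDddaa
  rot[14] = B$AcDbAcdDDddaaD
  rot[15] = $AcDbAcdDDddaaDB
Sorted (with $ < everything):
  sorted[0] = $AcDbAcdDDddaaDB
  sorted[1] = AcDbAcdDDddaaDB$
  sorted[2] = AcdDDddaaDB$AcDb
  sorted[3] = B$AcDbAcdDDddaaD
  sorted[4] = DB$AcDbAcdDDddaa
  sorted[5] = DDddaaDB$AcDbAcd
  sorted[6] = DbAcdDDddaaDB$Ac
  sorted[7] = DddaaDB$AcDbAcdD
  sorted[8] = aDB$AcDbAcdDDdda
  sorted[9] = aaDB$AcDbAcdDDdd
  sorted[10] = bAcdDDddaaDB$AcD
  sorted[11] = cDbAcdDDddaaDB$A
  sorted[12] = cdDDddaaDB$AcDbA
  sorted[13] = dDDddaaDB$AcDbAc
  sorted[14] = daaDB$AcDbAcdDDd
  sorted[15] = ddaaDB$AcDbAcdDD
sorted[13] = dDDddaaDB$AcDbAc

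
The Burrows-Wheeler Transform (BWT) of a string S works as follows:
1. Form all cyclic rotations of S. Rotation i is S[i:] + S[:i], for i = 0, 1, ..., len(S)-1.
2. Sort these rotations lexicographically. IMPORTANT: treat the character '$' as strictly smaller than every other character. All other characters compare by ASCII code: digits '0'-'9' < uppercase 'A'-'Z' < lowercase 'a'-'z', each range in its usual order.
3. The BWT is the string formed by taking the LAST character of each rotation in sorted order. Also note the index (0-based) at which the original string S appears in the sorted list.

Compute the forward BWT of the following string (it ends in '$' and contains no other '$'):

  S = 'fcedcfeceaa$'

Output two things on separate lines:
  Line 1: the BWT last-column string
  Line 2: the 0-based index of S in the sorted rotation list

Answer: aaeefdecfc$c
10

Derivation:
All 12 rotations (rotation i = S[i:]+S[:i]):
  rot[0] = fcedcfeceaa$
  rot[1] = cedcfeceaa$f
  rot[2] = edcfeceaa$fc
  rot[3] = dcfeceaa$fce
  rot[4] = cfeceaa$fced
  rot[5] = feceaa$fcedc
  rot[6] = eceaa$fcedcf
  rot[7] = ceaa$fcedcfe
  rot[8] = eaa$fcedcfec
  rot[9] = aa$fcedcfece
  rot[10] = a$fcedcfecea
  rot[11] = $fcedcfeceaa
Sorted (with $ < everything):
  sorted[0] = $fcedcfeceaa  (last char: 'a')
  sorted[1] = a$fcedcfecea  (last char: 'a')
  sorted[2] = aa$fcedcfece  (last char: 'e')
  sorted[3] = ceaa$fcedcfe  (last char: 'e')
  sorted[4] = cedcfeceaa$f  (last char: 'f')
  sorted[5] = cfeceaa$fced  (last char: 'd')
  sorted[6] = dcfeceaa$fce  (last char: 'e')
  sorted[7] = eaa$fcedcfec  (last char: 'c')
  sorted[8] = eceaa$fcedcf  (last char: 'f')
  sorted[9] = edcfeceaa$fc  (last char: 'c')
  sorted[10] = fcedcfeceaa$  (last char: '$')
  sorted[11] = feceaa$fcedc  (last char: 'c')
Last column: aaeefdecfc$c
Original string S is at sorted index 10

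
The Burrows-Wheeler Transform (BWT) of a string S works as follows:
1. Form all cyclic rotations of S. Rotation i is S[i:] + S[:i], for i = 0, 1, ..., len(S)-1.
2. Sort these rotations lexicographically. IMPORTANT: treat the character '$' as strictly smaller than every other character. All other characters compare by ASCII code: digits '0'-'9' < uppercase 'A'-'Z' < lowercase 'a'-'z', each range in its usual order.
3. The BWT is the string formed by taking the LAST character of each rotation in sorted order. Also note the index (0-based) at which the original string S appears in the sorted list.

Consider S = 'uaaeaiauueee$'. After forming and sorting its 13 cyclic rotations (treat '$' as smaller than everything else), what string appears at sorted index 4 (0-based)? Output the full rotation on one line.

Answer: auueee$uaaeai

Derivation:
All 13 rotations (rotation i = S[i:]+S[:i]):
  rot[0] = uaaeaiauueee$
  rot[1] = aaeaiauueee$u
  rot[2] = aeaiauueee$ua
  rot[3] = eaiauueee$uaa
  rot[4] = aiauueee$uaae
  rot[5] = iauueee$uaaea
  rot[6] = auueee$uaaeai
  rot[7] = uueee$uaaeaia
  rot[8] = ueee$uaaeaiau
  rot[9] = eee$uaaeaiauu
  rot[10] = ee$uaaeaiauue
  rot[11] = e$uaaeaiauuee
  rot[12] = $uaaeaiauueee
Sorted (with $ < everything):
  sorted[0] = $uaaeaiauueee
  sorted[1] = aaeaiauueee$u
  sorted[2] = aeaiauueee$ua
  sorted[3] = aiauueee$uaae
  sorted[4] = auueee$uaaeai
  sorted[5] = e$uaaeaiauuee
  sorted[6] = eaiauueee$uaa
  sorted[7] = ee$uaaeaiauue
  sorted[8] = eee$uaaeaiauu
  sorted[9] = iauueee$uaaea
  sorted[10] = uaaeaiauueee$
  sorted[11] = ueee$uaaeaiau
  sorted[12] = uueee$uaaeaia
sorted[4] = auueee$uaaeai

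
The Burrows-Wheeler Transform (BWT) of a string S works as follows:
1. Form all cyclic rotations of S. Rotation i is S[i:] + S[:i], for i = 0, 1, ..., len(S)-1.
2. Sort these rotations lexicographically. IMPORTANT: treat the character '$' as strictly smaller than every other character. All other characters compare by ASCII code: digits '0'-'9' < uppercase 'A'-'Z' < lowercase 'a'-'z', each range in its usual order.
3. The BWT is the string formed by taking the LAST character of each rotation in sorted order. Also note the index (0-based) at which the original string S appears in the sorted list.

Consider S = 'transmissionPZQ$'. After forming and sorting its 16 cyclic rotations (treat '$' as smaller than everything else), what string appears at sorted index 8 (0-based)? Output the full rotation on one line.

All 16 rotations (rotation i = S[i:]+S[:i]):
  rot[0] = transmissionPZQ$
  rot[1] = ransmissionPZQ$t
  rot[2] = ansmissionPZQ$tr
  rot[3] = nsmissionPZQ$tra
  rot[4] = smissionPZQ$tran
  rot[5] = missionPZQ$trans
  rot[6] = issionPZQ$transm
  rot[7] = ssionPZQ$transmi
  rot[8] = sionPZQ$transmis
  rot[9] = ionPZQ$transmiss
  rot[10] = onPZQ$transmissi
  rot[11] = nPZQ$transmissio
  rot[12] = PZQ$transmission
  rot[13] = ZQ$transmissionP
  rot[14] = Q$transmissionPZ
  rot[15] = $transmissionPZQ
Sorted (with $ < everything):
  sorted[0] = $transmissionPZQ
  sorted[1] = PZQ$transmission
  sorted[2] = Q$transmissionPZ
  sorted[3] = ZQ$transmissionP
  sorted[4] = ansmissionPZQ$tr
  sorted[5] = ionPZQ$transmiss
  sorted[6] = issionPZQ$transm
  sorted[7] = missionPZQ$trans
  sorted[8] = nPZQ$transmissio
  sorted[9] = nsmissionPZQ$tra
  sorted[10] = onPZQ$transmissi
  sorted[11] = ransmissionPZQ$t
  sorted[12] = sionPZQ$transmis
  sorted[13] = smissionPZQ$tran
  sorted[14] = ssionPZQ$transmi
  sorted[15] = transmissionPZQ$
sorted[8] = nPZQ$transmissio

Answer: nPZQ$transmissio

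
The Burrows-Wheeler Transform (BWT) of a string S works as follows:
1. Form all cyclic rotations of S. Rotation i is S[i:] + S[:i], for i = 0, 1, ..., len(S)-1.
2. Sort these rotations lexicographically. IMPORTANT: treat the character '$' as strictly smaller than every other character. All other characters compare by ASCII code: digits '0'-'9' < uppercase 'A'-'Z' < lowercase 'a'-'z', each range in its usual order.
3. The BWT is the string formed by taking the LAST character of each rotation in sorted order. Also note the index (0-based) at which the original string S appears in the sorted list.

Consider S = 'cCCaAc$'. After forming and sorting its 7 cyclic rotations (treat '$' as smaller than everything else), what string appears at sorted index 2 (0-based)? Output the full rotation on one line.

All 7 rotations (rotation i = S[i:]+S[:i]):
  rot[0] = cCCaAc$
  rot[1] = CCaAc$c
  rot[2] = CaAc$cC
  rot[3] = aAc$cCC
  rot[4] = Ac$cCCa
  rot[5] = c$cCCaA
  rot[6] = $cCCaAc
Sorted (with $ < everything):
  sorted[0] = $cCCaAc
  sorted[1] = Ac$cCCa
  sorted[2] = CCaAc$c
  sorted[3] = CaAc$cC
  sorted[4] = aAc$cCC
  sorted[5] = c$cCCaA
  sorted[6] = cCCaAc$
sorted[2] = CCaAc$c

Answer: CCaAc$c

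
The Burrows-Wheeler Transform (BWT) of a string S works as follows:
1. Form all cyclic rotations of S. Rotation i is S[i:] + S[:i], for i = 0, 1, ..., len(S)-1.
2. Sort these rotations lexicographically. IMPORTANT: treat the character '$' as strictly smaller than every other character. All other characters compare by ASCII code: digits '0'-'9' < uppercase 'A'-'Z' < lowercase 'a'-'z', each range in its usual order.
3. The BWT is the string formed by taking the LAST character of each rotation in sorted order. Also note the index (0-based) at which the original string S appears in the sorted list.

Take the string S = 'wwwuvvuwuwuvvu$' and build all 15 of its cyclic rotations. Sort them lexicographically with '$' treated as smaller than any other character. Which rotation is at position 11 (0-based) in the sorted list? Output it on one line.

All 15 rotations (rotation i = S[i:]+S[:i]):
  rot[0] = wwwuvvuwuwuvvu$
  rot[1] = wwuvvuwuwuvvu$w
  rot[2] = wuvvuwuwuvvu$ww
  rot[3] = uvvuwuwuvvu$www
  rot[4] = vvuwuwuvvu$wwwu
  rot[5] = vuwuwuvvu$wwwuv
  rot[6] = uwuwuvvu$wwwuvv
  rot[7] = wuwuvvu$wwwuvvu
  rot[8] = uwuvvu$wwwuvvuw
  rot[9] = wuvvu$wwwuvvuwu
  rot[10] = uvvu$wwwuvvuwuw
  rot[11] = vvu$wwwuvvuwuwu
  rot[12] = vu$wwwuvvuwuwuv
  rot[13] = u$wwwuvvuwuwuvv
  rot[14] = $wwwuvvuwuwuvvu
Sorted (with $ < everything):
  sorted[0] = $wwwuvvuwuwuvvu
  sorted[1] = u$wwwuvvuwuwuvv
  sorted[2] = uvvu$wwwuvvuwuw
  sorted[3] = uvvuwuwuvvu$www
  sorted[4] = uwuvvu$wwwuvvuw
  sorted[5] = uwuwuvvu$wwwuvv
  sorted[6] = vu$wwwuvvuwuwuv
  sorted[7] = vuwuwuvvu$wwwuv
  sorted[8] = vvu$wwwuvvuwuwu
  sorted[9] = vvuwuwuvvu$wwwu
  sorted[10] = wuvvu$wwwuvvuwu
  sorted[11] = wuvvuwuwuvvu$ww
  sorted[12] = wuwuvvu$wwwuvvu
  sorted[13] = wwuvvuwuwuvvu$w
  sorted[14] = wwwuvvuwuwuvvu$
sorted[11] = wuvvuwuwuvvu$ww

Answer: wuvvuwuwuvvu$ww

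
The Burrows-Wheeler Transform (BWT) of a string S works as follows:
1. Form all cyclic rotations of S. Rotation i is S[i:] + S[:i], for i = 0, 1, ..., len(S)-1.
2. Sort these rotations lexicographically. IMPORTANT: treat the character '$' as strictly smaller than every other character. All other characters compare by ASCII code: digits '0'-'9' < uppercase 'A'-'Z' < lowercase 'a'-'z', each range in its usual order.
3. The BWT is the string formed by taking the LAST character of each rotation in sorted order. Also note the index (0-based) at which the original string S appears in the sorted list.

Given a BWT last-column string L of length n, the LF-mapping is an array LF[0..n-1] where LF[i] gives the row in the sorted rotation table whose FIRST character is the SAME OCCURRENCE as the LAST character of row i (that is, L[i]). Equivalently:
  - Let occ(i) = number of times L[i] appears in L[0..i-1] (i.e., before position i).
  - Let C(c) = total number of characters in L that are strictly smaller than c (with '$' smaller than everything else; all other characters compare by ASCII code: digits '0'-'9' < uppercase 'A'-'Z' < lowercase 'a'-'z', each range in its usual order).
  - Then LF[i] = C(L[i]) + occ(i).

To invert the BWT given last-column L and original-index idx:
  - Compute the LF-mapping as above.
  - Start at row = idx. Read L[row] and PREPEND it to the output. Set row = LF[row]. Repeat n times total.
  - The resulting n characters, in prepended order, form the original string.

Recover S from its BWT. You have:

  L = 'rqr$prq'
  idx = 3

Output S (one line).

LF mapping: 4 2 5 0 1 6 3
Walk LF starting at row 3, prepending L[row]:
  step 1: row=3, L[3]='$', prepend. Next row=LF[3]=0
  step 2: row=0, L[0]='r', prepend. Next row=LF[0]=4
  step 3: row=4, L[4]='p', prepend. Next row=LF[4]=1
  step 4: row=1, L[1]='q', prepend. Next row=LF[1]=2
  step 5: row=2, L[2]='r', prepend. Next row=LF[2]=5
  step 6: row=5, L[5]='r', prepend. Next row=LF[5]=6
  step 7: row=6, L[6]='q', prepend. Next row=LF[6]=3
Reversed output: qrrqpr$

Answer: qrrqpr$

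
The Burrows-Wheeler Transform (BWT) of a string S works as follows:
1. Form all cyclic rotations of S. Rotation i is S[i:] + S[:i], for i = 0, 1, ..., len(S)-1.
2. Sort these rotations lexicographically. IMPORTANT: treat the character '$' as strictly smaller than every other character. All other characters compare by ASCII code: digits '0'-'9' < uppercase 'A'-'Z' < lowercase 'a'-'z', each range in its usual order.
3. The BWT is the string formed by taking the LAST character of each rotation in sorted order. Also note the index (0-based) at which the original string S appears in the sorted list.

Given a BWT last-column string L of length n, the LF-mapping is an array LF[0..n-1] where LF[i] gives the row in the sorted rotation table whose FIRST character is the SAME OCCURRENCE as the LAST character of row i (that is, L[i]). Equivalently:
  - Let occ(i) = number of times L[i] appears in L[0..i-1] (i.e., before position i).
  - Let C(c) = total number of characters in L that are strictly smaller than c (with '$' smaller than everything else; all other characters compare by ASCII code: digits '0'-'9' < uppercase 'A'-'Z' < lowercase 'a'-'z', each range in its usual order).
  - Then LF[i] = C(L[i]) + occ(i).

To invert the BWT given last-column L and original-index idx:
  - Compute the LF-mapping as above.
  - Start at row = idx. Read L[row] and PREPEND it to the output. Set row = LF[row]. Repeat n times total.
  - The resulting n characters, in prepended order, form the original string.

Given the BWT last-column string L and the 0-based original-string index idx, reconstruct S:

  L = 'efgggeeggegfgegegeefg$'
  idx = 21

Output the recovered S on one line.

Answer: gggeggeegeegegffggefe$

Derivation:
LF mapping: 1 9 12 13 14 2 3 15 16 4 17 10 18 5 19 6 20 7 8 11 21 0
Walk LF starting at row 21, prepending L[row]:
  step 1: row=21, L[21]='$', prepend. Next row=LF[21]=0
  step 2: row=0, L[0]='e', prepend. Next row=LF[0]=1
  step 3: row=1, L[1]='f', prepend. Next row=LF[1]=9
  step 4: row=9, L[9]='e', prepend. Next row=LF[9]=4
  step 5: row=4, L[4]='g', prepend. Next row=LF[4]=14
  step 6: row=14, L[14]='g', prepend. Next row=LF[14]=19
  step 7: row=19, L[19]='f', prepend. Next row=LF[19]=11
  step 8: row=11, L[11]='f', prepend. Next row=LF[11]=10
  step 9: row=10, L[10]='g', prepend. Next row=LF[10]=17
  step 10: row=17, L[17]='e', prepend. Next row=LF[17]=7
  step 11: row=7, L[7]='g', prepend. Next row=LF[7]=15
  step 12: row=15, L[15]='e', prepend. Next row=LF[15]=6
  step 13: row=6, L[6]='e', prepend. Next row=LF[6]=3
  step 14: row=3, L[3]='g', prepend. Next row=LF[3]=13
  step 15: row=13, L[13]='e', prepend. Next row=LF[13]=5
  step 16: row=5, L[5]='e', prepend. Next row=LF[5]=2
  step 17: row=2, L[2]='g', prepend. Next row=LF[2]=12
  step 18: row=12, L[12]='g', prepend. Next row=LF[12]=18
  step 19: row=18, L[18]='e', prepend. Next row=LF[18]=8
  step 20: row=8, L[8]='g', prepend. Next row=LF[8]=16
  step 21: row=16, L[16]='g', prepend. Next row=LF[16]=20
  step 22: row=20, L[20]='g', prepend. Next row=LF[20]=21
Reversed output: gggeggeegeegegffggefe$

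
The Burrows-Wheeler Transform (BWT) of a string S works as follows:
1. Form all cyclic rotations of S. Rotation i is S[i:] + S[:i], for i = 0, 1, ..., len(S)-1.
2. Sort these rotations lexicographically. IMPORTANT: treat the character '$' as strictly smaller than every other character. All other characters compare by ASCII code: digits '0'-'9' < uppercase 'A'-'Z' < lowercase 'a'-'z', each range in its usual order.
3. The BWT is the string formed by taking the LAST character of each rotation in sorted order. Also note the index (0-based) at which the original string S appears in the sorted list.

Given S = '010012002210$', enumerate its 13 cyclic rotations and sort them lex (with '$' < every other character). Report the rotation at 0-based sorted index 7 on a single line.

Answer: 10$0100120022

Derivation:
All 13 rotations (rotation i = S[i:]+S[:i]):
  rot[0] = 010012002210$
  rot[1] = 10012002210$0
  rot[2] = 0012002210$01
  rot[3] = 012002210$010
  rot[4] = 12002210$0100
  rot[5] = 2002210$01001
  rot[6] = 002210$010012
  rot[7] = 02210$0100120
  rot[8] = 2210$01001200
  rot[9] = 210$010012002
  rot[10] = 10$0100120022
  rot[11] = 0$01001200221
  rot[12] = $010012002210
Sorted (with $ < everything):
  sorted[0] = $010012002210
  sorted[1] = 0$01001200221
  sorted[2] = 0012002210$01
  sorted[3] = 002210$010012
  sorted[4] = 010012002210$
  sorted[5] = 012002210$010
  sorted[6] = 02210$0100120
  sorted[7] = 10$0100120022
  sorted[8] = 10012002210$0
  sorted[9] = 12002210$0100
  sorted[10] = 2002210$01001
  sorted[11] = 210$010012002
  sorted[12] = 2210$01001200
sorted[7] = 10$0100120022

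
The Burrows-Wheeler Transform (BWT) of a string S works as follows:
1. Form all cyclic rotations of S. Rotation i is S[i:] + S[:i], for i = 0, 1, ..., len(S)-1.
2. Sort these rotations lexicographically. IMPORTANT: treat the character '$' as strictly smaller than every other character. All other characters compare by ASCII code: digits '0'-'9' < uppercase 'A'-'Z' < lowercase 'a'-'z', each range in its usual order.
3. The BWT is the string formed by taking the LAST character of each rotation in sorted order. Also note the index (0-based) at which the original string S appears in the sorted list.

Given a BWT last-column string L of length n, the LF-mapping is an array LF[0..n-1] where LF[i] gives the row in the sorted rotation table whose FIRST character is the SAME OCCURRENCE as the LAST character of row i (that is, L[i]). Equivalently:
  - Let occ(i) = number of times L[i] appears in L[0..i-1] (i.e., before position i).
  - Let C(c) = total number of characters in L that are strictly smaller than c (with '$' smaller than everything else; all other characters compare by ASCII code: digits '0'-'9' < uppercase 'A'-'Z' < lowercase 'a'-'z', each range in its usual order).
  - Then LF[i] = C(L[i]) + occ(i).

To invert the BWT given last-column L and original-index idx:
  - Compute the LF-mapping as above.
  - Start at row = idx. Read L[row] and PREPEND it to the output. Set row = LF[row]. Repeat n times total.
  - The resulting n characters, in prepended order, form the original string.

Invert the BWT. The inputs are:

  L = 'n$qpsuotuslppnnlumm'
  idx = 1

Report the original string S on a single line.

Answer: lppqltnspmuonsmuun$

Derivation:
LF mapping: 5 0 12 9 13 16 8 15 17 14 1 10 11 6 7 2 18 3 4
Walk LF starting at row 1, prepending L[row]:
  step 1: row=1, L[1]='$', prepend. Next row=LF[1]=0
  step 2: row=0, L[0]='n', prepend. Next row=LF[0]=5
  step 3: row=5, L[5]='u', prepend. Next row=LF[5]=16
  step 4: row=16, L[16]='u', prepend. Next row=LF[16]=18
  step 5: row=18, L[18]='m', prepend. Next row=LF[18]=4
  step 6: row=4, L[4]='s', prepend. Next row=LF[4]=13
  step 7: row=13, L[13]='n', prepend. Next row=LF[13]=6
  step 8: row=6, L[6]='o', prepend. Next row=LF[6]=8
  step 9: row=8, L[8]='u', prepend. Next row=LF[8]=17
  step 10: row=17, L[17]='m', prepend. Next row=LF[17]=3
  step 11: row=3, L[3]='p', prepend. Next row=LF[3]=9
  step 12: row=9, L[9]='s', prepend. Next row=LF[9]=14
  step 13: row=14, L[14]='n', prepend. Next row=LF[14]=7
  step 14: row=7, L[7]='t', prepend. Next row=LF[7]=15
  step 15: row=15, L[15]='l', prepend. Next row=LF[15]=2
  step 16: row=2, L[2]='q', prepend. Next row=LF[2]=12
  step 17: row=12, L[12]='p', prepend. Next row=LF[12]=11
  step 18: row=11, L[11]='p', prepend. Next row=LF[11]=10
  step 19: row=10, L[10]='l', prepend. Next row=LF[10]=1
Reversed output: lppqltnspmuonsmuun$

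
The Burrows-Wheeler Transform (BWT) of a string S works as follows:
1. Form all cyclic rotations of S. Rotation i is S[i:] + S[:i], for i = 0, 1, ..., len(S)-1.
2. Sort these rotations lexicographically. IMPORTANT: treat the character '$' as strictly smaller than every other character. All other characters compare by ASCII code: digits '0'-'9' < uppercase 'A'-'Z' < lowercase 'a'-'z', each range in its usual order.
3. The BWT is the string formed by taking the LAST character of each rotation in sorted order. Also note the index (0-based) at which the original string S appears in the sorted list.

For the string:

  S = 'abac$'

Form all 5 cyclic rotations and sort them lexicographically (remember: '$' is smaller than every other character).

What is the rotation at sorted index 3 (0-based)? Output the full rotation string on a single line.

Answer: bac$a

Derivation:
All 5 rotations (rotation i = S[i:]+S[:i]):
  rot[0] = abac$
  rot[1] = bac$a
  rot[2] = ac$ab
  rot[3] = c$aba
  rot[4] = $abac
Sorted (with $ < everything):
  sorted[0] = $abac
  sorted[1] = abac$
  sorted[2] = ac$ab
  sorted[3] = bac$a
  sorted[4] = c$aba
sorted[3] = bac$a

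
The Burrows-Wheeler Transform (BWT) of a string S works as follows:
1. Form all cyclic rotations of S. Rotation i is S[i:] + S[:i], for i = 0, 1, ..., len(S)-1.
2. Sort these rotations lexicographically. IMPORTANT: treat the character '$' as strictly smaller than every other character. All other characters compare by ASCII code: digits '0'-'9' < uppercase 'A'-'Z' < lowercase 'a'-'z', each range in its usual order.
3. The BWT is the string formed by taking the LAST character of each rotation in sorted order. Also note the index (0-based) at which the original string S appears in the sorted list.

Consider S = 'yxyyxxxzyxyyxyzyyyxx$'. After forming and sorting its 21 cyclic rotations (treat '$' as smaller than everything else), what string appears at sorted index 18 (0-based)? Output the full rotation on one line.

All 21 rotations (rotation i = S[i:]+S[:i]):
  rot[0] = yxyyxxxzyxyyxyzyyyxx$
  rot[1] = xyyxxxzyxyyxyzyyyxx$y
  rot[2] = yyxxxzyxyyxyzyyyxx$yx
  rot[3] = yxxxzyxyyxyzyyyxx$yxy
  rot[4] = xxxzyxyyxyzyyyxx$yxyy
  rot[5] = xxzyxyyxyzyyyxx$yxyyx
  rot[6] = xzyxyyxyzyyyxx$yxyyxx
  rot[7] = zyxyyxyzyyyxx$yxyyxxx
  rot[8] = yxyyxyzyyyxx$yxyyxxxz
  rot[9] = xyyxyzyyyxx$yxyyxxxzy
  rot[10] = yyxyzyyyxx$yxyyxxxzyx
  rot[11] = yxyzyyyxx$yxyyxxxzyxy
  rot[12] = xyzyyyxx$yxyyxxxzyxyy
  rot[13] = yzyyyxx$yxyyxxxzyxyyx
  rot[14] = zyyyxx$yxyyxxxzyxyyxy
  rot[15] = yyyxx$yxyyxxxzyxyyxyz
  rot[16] = yyxx$yxyyxxxzyxyyxyzy
  rot[17] = yxx$yxyyxxxzyxyyxyzyy
  rot[18] = xx$yxyyxxxzyxyyxyzyyy
  rot[19] = x$yxyyxxxzyxyyxyzyyyx
  rot[20] = $yxyyxxxzyxyyxyzyyyxx
Sorted (with $ < everything):
  sorted[0] = $yxyyxxxzyxyyxyzyyyxx
  sorted[1] = x$yxyyxxxzyxyyxyzyyyx
  sorted[2] = xx$yxyyxxxzyxyyxyzyyy
  sorted[3] = xxxzyxyyxyzyyyxx$yxyy
  sorted[4] = xxzyxyyxyzyyyxx$yxyyx
  sorted[5] = xyyxxxzyxyyxyzyyyxx$y
  sorted[6] = xyyxyzyyyxx$yxyyxxxzy
  sorted[7] = xyzyyyxx$yxyyxxxzyxyy
  sorted[8] = xzyxyyxyzyyyxx$yxyyxx
  sorted[9] = yxx$yxyyxxxzyxyyxyzyy
  sorted[10] = yxxxzyxyyxyzyyyxx$yxy
  sorted[11] = yxyyxxxzyxyyxyzyyyxx$
  sorted[12] = yxyyxyzyyyxx$yxyyxxxz
  sorted[13] = yxyzyyyxx$yxyyxxxzyxy
  sorted[14] = yyxx$yxyyxxxzyxyyxyzy
  sorted[15] = yyxxxzyxyyxyzyyyxx$yx
  sorted[16] = yyxyzyyyxx$yxyyxxxzyx
  sorted[17] = yyyxx$yxyyxxxzyxyyxyz
  sorted[18] = yzyyyxx$yxyyxxxzyxyyx
  sorted[19] = zyxyyxyzyyyxx$yxyyxxx
  sorted[20] = zyyyxx$yxyyxxxzyxyyxy
sorted[18] = yzyyyxx$yxyyxxxzyxyyx

Answer: yzyyyxx$yxyyxxxzyxyyx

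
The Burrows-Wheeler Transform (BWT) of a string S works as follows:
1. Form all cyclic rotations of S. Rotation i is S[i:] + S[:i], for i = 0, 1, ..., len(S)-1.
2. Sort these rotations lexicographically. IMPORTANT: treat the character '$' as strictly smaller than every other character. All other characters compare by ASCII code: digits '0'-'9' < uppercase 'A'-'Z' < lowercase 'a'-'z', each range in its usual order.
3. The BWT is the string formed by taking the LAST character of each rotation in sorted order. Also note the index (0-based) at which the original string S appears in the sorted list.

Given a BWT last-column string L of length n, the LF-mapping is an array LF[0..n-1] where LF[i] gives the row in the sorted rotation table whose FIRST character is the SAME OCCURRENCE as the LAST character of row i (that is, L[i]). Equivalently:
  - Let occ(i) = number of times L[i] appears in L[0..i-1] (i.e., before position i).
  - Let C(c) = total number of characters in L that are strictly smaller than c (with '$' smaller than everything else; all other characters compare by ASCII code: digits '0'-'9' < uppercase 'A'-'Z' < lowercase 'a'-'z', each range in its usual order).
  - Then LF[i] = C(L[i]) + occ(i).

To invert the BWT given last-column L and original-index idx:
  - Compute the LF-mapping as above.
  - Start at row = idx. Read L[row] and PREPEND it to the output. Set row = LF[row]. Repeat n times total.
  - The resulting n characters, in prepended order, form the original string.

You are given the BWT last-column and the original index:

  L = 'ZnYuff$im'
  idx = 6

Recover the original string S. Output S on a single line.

Answer: muffinYZ$

Derivation:
LF mapping: 2 7 1 8 3 4 0 5 6
Walk LF starting at row 6, prepending L[row]:
  step 1: row=6, L[6]='$', prepend. Next row=LF[6]=0
  step 2: row=0, L[0]='Z', prepend. Next row=LF[0]=2
  step 3: row=2, L[2]='Y', prepend. Next row=LF[2]=1
  step 4: row=1, L[1]='n', prepend. Next row=LF[1]=7
  step 5: row=7, L[7]='i', prepend. Next row=LF[7]=5
  step 6: row=5, L[5]='f', prepend. Next row=LF[5]=4
  step 7: row=4, L[4]='f', prepend. Next row=LF[4]=3
  step 8: row=3, L[3]='u', prepend. Next row=LF[3]=8
  step 9: row=8, L[8]='m', prepend. Next row=LF[8]=6
Reversed output: muffinYZ$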